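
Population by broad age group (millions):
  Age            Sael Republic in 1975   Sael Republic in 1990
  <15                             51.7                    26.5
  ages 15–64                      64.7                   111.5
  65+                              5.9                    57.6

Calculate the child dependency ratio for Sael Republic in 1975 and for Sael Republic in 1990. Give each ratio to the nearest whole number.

Sael Republic in 1975: 80
Sael Republic in 1990: 24

Sael Republic in 1975: 51.7 / 64.7 × 100 = 80
Sael Republic in 1990: 26.5 / 111.5 × 100 = 24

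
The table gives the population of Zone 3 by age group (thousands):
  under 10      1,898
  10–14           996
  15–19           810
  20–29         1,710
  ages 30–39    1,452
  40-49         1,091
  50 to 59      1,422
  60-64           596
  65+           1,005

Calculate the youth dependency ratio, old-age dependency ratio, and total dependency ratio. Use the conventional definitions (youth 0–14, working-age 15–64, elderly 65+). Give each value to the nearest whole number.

Youth dependency ratio: 41
Old-age dependency ratio: 14
Total dependency ratio: 55

0–14: 1,898 + 996 = 2,894
15–64: 810 + 1,710 + 1,452 + 1,091 + 1,422 + 596 = 7,081
65+: 1,005
Youth dependency ratio = 2,894 / 7,081 × 100 = 41
Old-age dependency ratio = 1,005 / 7,081 × 100 = 14
Total dependency ratio = (2,894 + 1,005) / 7,081 × 100 = 3,899 / 7,081 × 100 = 55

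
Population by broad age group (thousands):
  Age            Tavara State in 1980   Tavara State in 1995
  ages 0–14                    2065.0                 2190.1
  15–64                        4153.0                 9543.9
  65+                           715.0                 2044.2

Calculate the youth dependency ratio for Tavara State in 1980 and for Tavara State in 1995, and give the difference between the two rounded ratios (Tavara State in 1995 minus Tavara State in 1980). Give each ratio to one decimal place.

Tavara State in 1980: 49.7
Tavara State in 1995: 22.9
Difference: -26.8

Tavara State in 1980: 2065.0 / 4153.0 × 100 = 49.7
Tavara State in 1995: 2190.1 / 9543.9 × 100 = 22.9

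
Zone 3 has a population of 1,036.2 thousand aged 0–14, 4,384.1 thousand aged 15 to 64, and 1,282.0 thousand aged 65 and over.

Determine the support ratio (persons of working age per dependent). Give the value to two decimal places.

Support ratio: 1.89

Support ratio = 4,384.1 / (1,036.2 + 1,282.0) = 4,384.1 / 2,318.2 = 1.89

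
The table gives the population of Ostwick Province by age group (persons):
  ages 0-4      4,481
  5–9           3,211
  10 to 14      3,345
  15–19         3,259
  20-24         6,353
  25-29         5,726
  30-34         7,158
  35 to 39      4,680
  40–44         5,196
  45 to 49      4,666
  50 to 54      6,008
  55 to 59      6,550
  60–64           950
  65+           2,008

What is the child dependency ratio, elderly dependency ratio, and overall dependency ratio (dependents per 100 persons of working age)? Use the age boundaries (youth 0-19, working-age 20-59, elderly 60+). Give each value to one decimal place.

0–19: 4,481 + 3,211 + 3,345 + 3,259 = 14,296
20–59: 6,353 + 5,726 + 7,158 + 4,680 + 5,196 + 4,666 + 6,008 + 6,550 = 46,337
60+: 950 + 2,008 = 2,958
Youth dependency ratio = 14,296 / 46,337 × 100 = 30.9
Old-age dependency ratio = 2,958 / 46,337 × 100 = 6.4
Total dependency ratio = (14,296 + 2,958) / 46,337 × 100 = 17,254 / 46,337 × 100 = 37.2

Youth dependency ratio: 30.9
Old-age dependency ratio: 6.4
Total dependency ratio: 37.2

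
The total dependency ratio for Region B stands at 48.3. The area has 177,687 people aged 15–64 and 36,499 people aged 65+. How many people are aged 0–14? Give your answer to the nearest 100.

Total dependency ratio = (youth + elderly) / working-age × 100
48.3 = (Y + 36,499) / 177,687 × 100
⇒ 49,300

Aged 0–14: 49,300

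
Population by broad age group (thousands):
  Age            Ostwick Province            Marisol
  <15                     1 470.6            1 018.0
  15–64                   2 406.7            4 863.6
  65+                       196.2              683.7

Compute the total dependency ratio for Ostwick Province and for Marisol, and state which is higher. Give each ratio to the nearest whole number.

Ostwick Province: (1 470.6 + 196.2) / 2 406.7 × 100 = 1 666.8 / 2 406.7 × 100 = 69
Marisol: (1 018.0 + 683.7) / 4 863.6 × 100 = 1 701.7 / 4 863.6 × 100 = 35

Ostwick Province: 69
Marisol: 35
Higher: Ostwick Province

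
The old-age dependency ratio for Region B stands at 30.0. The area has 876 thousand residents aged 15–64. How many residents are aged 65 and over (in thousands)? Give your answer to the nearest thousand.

Old-age dependency ratio = elderly / working-age × 100
30.0 = E / 876 × 100
⇒ 263

Aged 65 and over: 263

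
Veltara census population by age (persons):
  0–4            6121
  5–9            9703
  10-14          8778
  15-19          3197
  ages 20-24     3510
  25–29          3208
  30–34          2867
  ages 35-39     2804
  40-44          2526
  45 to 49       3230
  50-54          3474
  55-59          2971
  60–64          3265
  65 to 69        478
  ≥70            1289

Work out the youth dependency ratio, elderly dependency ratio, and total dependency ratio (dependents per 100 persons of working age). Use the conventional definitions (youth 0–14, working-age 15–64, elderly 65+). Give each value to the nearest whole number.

Youth dependency ratio: 79
Old-age dependency ratio: 6
Total dependency ratio: 85

0–14: 6121 + 9703 + 8778 = 24602
15–64: 3197 + 3510 + 3208 + 2867 + 2804 + 2526 + 3230 + 3474 + 2971 + 3265 = 31052
65+: 478 + 1289 = 1767
Youth dependency ratio = 24602 / 31052 × 100 = 79
Old-age dependency ratio = 1767 / 31052 × 100 = 6
Total dependency ratio = (24602 + 1767) / 31052 × 100 = 26369 / 31052 × 100 = 85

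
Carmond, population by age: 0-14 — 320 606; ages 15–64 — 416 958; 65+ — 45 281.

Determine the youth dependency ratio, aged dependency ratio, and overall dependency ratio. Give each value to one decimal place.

Youth dependency ratio = 320 606 / 416 958 × 100 = 76.9
Old-age dependency ratio = 45 281 / 416 958 × 100 = 10.9
Total dependency ratio = (320 606 + 45 281) / 416 958 × 100 = 365 887 / 416 958 × 100 = 87.8

Youth dependency ratio: 76.9
Old-age dependency ratio: 10.9
Total dependency ratio: 87.8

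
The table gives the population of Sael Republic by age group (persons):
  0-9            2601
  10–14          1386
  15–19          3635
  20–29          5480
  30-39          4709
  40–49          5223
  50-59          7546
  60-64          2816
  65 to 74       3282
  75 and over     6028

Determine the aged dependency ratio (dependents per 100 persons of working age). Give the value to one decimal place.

0–14: 2601 + 1386 = 3987
15–64: 3635 + 5480 + 4709 + 5223 + 7546 + 2816 = 29409
65+: 3282 + 6028 = 9310
Old-age dependency ratio = 9310 / 29409 × 100 = 31.7

Old-age dependency ratio: 31.7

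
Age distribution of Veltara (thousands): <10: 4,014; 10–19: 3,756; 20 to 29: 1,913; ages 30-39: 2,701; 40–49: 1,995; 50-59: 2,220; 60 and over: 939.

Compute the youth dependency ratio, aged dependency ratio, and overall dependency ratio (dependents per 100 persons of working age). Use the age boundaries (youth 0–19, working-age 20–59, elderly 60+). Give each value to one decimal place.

0–19: 4,014 + 3,756 = 7,770
20–59: 1,913 + 2,701 + 1,995 + 2,220 = 8,829
60+: 939
Youth dependency ratio = 7,770 / 8,829 × 100 = 88.0
Old-age dependency ratio = 939 / 8,829 × 100 = 10.6
Total dependency ratio = (7,770 + 939) / 8,829 × 100 = 8,709 / 8,829 × 100 = 98.6

Youth dependency ratio: 88.0
Old-age dependency ratio: 10.6
Total dependency ratio: 98.6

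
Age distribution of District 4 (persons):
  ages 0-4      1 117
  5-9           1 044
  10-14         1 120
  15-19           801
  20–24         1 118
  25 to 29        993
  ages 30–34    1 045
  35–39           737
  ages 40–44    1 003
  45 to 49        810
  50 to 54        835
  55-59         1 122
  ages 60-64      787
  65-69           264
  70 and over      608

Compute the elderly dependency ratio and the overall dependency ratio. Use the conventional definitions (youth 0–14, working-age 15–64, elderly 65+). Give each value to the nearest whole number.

Old-age dependency ratio: 9
Total dependency ratio: 45

0–14: 1 117 + 1 044 + 1 120 = 3 281
15–64: 801 + 1 118 + 993 + 1 045 + 737 + 1 003 + 810 + 835 + 1 122 + 787 = 9 251
65+: 264 + 608 = 872
Old-age dependency ratio = 872 / 9 251 × 100 = 9
Total dependency ratio = (3 281 + 872) / 9 251 × 100 = 4 153 / 9 251 × 100 = 45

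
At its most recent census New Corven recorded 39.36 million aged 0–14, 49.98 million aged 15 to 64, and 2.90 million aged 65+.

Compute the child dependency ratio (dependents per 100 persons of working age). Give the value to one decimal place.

Youth dependency ratio: 78.8

Youth dependency ratio = 39.36 / 49.98 × 100 = 78.8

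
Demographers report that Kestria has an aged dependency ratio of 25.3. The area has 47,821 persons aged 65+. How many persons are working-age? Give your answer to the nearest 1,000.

Working-age: 189,000

Old-age dependency ratio = elderly / working-age × 100
25.3 = 47,821 / W × 100
⇒ 189,000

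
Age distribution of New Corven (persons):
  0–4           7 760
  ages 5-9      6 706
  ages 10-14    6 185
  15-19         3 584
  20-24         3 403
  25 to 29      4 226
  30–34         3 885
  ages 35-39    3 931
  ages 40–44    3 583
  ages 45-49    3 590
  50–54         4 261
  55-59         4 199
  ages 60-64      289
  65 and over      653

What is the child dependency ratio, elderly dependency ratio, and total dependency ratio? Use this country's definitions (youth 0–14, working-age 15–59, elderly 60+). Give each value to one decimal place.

Youth dependency ratio: 59.6
Old-age dependency ratio: 2.7
Total dependency ratio: 62.3

0–14: 7 760 + 6 706 + 6 185 = 20 651
15–59: 3 584 + 3 403 + 4 226 + 3 885 + 3 931 + 3 583 + 3 590 + 4 261 + 4 199 = 34 662
60+: 289 + 653 = 942
Youth dependency ratio = 20 651 / 34 662 × 100 = 59.6
Old-age dependency ratio = 942 / 34 662 × 100 = 2.7
Total dependency ratio = (20 651 + 942) / 34 662 × 100 = 21 593 / 34 662 × 100 = 62.3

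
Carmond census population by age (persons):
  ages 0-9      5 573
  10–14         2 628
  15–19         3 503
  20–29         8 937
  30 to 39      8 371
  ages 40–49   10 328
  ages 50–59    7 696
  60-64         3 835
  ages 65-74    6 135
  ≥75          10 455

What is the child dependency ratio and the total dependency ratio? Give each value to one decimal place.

Youth dependency ratio: 19.2
Total dependency ratio: 58.1

0–14: 5 573 + 2 628 = 8 201
15–64: 3 503 + 8 937 + 8 371 + 10 328 + 7 696 + 3 835 = 42 670
65+: 6 135 + 10 455 = 16 590
Youth dependency ratio = 8 201 / 42 670 × 100 = 19.2
Total dependency ratio = (8 201 + 16 590) / 42 670 × 100 = 24 791 / 42 670 × 100 = 58.1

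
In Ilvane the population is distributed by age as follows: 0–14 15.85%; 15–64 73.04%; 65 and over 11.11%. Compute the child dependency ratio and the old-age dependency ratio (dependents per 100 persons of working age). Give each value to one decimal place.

Youth dependency ratio = 15.85 / 73.04 × 100 = 21.7
Old-age dependency ratio = 11.11 / 73.04 × 100 = 15.2

Youth dependency ratio: 21.7
Old-age dependency ratio: 15.2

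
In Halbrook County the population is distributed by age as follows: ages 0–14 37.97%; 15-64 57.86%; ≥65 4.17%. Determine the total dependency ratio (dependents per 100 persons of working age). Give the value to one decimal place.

Total dependency ratio: 72.8

Total dependency ratio = (37.97 + 4.17) / 57.86 × 100 = 42.14 / 57.86 × 100 = 72.8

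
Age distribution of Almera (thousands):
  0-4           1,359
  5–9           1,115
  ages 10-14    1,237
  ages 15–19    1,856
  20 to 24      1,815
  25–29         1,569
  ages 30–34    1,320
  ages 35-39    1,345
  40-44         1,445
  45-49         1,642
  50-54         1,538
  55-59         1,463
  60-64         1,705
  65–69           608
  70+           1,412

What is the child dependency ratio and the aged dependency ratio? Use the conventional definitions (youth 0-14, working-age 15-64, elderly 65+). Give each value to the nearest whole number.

0–14: 1,359 + 1,115 + 1,237 = 3,711
15–64: 1,856 + 1,815 + 1,569 + 1,320 + 1,345 + 1,445 + 1,642 + 1,538 + 1,463 + 1,705 = 15,698
65+: 608 + 1,412 = 2,020
Youth dependency ratio = 3,711 / 15,698 × 100 = 24
Old-age dependency ratio = 2,020 / 15,698 × 100 = 13

Youth dependency ratio: 24
Old-age dependency ratio: 13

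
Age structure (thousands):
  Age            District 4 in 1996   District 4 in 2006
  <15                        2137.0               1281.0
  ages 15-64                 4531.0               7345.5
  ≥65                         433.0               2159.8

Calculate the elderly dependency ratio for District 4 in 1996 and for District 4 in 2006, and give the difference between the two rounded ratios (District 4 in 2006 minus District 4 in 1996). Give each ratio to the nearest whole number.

District 4 in 1996: 10
District 4 in 2006: 29
Difference: +19

District 4 in 1996: 433.0 / 4531.0 × 100 = 10
District 4 in 2006: 2159.8 / 7345.5 × 100 = 29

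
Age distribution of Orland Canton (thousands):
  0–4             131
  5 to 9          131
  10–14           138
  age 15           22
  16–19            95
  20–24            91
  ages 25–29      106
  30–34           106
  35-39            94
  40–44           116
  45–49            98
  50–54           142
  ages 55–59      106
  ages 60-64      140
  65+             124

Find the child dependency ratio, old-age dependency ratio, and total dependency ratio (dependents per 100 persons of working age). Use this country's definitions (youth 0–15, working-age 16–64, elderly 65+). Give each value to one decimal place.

Youth dependency ratio: 38.6
Old-age dependency ratio: 11.3
Total dependency ratio: 49.9

0–15: 131 + 131 + 138 + 22 = 422
16–64: 95 + 91 + 106 + 106 + 94 + 116 + 98 + 142 + 106 + 140 = 1094
65+: 124
Youth dependency ratio = 422 / 1094 × 100 = 38.6
Old-age dependency ratio = 124 / 1094 × 100 = 11.3
Total dependency ratio = (422 + 124) / 1094 × 100 = 546 / 1094 × 100 = 49.9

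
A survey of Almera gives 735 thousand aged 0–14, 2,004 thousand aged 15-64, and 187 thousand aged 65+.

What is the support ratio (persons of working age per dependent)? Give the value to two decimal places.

Support ratio = 2,004 / (735 + 187) = 2,004 / 922 = 2.17

Support ratio: 2.17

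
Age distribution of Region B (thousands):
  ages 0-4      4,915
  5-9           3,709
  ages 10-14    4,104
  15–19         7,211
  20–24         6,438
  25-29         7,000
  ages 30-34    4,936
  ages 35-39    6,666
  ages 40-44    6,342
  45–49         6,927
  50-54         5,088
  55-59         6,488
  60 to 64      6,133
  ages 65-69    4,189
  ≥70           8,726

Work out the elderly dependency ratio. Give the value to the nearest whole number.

Old-age dependency ratio: 20

0–14: 4,915 + 3,709 + 4,104 = 12,728
15–64: 7,211 + 6,438 + 7,000 + 4,936 + 6,666 + 6,342 + 6,927 + 5,088 + 6,488 + 6,133 = 63,229
65+: 4,189 + 8,726 = 12,915
Old-age dependency ratio = 12,915 / 63,229 × 100 = 20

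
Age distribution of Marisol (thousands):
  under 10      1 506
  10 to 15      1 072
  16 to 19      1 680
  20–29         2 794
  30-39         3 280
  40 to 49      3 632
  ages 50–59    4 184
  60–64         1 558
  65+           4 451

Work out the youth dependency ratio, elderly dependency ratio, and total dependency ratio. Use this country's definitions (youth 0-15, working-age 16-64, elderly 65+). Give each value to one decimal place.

Youth dependency ratio: 15.1
Old-age dependency ratio: 26.0
Total dependency ratio: 41.0

0–15: 1 506 + 1 072 = 2 578
16–64: 1 680 + 2 794 + 3 280 + 3 632 + 4 184 + 1 558 = 17 128
65+: 4 451
Youth dependency ratio = 2 578 / 17 128 × 100 = 15.1
Old-age dependency ratio = 4 451 / 17 128 × 100 = 26.0
Total dependency ratio = (2 578 + 4 451) / 17 128 × 100 = 7 029 / 17 128 × 100 = 41.0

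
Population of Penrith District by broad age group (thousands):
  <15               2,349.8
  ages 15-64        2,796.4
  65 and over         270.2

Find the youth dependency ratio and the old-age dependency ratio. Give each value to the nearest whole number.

Youth dependency ratio = 2,349.8 / 2,796.4 × 100 = 84
Old-age dependency ratio = 270.2 / 2,796.4 × 100 = 10

Youth dependency ratio: 84
Old-age dependency ratio: 10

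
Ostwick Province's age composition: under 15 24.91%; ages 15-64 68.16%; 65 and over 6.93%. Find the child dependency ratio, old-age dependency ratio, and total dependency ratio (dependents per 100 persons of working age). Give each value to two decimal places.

Youth dependency ratio: 36.55
Old-age dependency ratio: 10.17
Total dependency ratio: 46.71

Youth dependency ratio = 24.91 / 68.16 × 100 = 36.55
Old-age dependency ratio = 6.93 / 68.16 × 100 = 10.17
Total dependency ratio = (24.91 + 6.93) / 68.16 × 100 = 31.84 / 68.16 × 100 = 46.71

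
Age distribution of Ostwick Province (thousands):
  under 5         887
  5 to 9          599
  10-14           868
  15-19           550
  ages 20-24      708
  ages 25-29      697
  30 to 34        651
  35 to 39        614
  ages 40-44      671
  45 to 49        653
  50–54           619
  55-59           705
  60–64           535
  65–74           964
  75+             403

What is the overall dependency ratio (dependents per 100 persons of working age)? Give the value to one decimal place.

Total dependency ratio: 58.1

0–14: 887 + 599 + 868 = 2354
15–64: 550 + 708 + 697 + 651 + 614 + 671 + 653 + 619 + 705 + 535 = 6403
65+: 964 + 403 = 1367
Total dependency ratio = (2354 + 1367) / 6403 × 100 = 3721 / 6403 × 100 = 58.1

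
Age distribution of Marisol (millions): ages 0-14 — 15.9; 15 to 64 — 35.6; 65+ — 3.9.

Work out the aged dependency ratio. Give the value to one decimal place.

Old-age dependency ratio = 3.9 / 35.6 × 100 = 11.0

Old-age dependency ratio: 11.0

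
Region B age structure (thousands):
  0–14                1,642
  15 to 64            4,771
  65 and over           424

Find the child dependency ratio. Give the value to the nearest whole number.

Youth dependency ratio = 1,642 / 4,771 × 100 = 34

Youth dependency ratio: 34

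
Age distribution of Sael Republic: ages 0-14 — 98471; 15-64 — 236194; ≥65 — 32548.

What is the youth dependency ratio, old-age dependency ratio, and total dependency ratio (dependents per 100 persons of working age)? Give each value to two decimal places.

Youth dependency ratio = 98471 / 236194 × 100 = 41.69
Old-age dependency ratio = 32548 / 236194 × 100 = 13.78
Total dependency ratio = (98471 + 32548) / 236194 × 100 = 131019 / 236194 × 100 = 55.47

Youth dependency ratio: 41.69
Old-age dependency ratio: 13.78
Total dependency ratio: 55.47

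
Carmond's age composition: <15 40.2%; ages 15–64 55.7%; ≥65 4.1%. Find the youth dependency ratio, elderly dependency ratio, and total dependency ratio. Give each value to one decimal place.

Youth dependency ratio: 72.2
Old-age dependency ratio: 7.4
Total dependency ratio: 79.5

Youth dependency ratio = 40.2 / 55.7 × 100 = 72.2
Old-age dependency ratio = 4.1 / 55.7 × 100 = 7.4
Total dependency ratio = (40.2 + 4.1) / 55.7 × 100 = 44.3 / 55.7 × 100 = 79.5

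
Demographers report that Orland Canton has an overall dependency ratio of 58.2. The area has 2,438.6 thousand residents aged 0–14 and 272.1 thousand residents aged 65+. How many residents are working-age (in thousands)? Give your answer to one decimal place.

Working-age: 4,657.6

Total dependency ratio = (youth + elderly) / working-age × 100
58.2 = (2,438.6 + 272.1) / W × 100
⇒ 4,657.6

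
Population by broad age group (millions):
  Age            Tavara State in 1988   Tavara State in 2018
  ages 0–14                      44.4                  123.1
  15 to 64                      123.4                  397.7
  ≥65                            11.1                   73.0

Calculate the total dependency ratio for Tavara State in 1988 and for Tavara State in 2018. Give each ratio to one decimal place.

Tavara State in 1988: 45.0
Tavara State in 2018: 49.3

Tavara State in 1988: (44.4 + 11.1) / 123.4 × 100 = 55.5 / 123.4 × 100 = 45.0
Tavara State in 2018: (123.1 + 73.0) / 397.7 × 100 = 196.1 / 397.7 × 100 = 49.3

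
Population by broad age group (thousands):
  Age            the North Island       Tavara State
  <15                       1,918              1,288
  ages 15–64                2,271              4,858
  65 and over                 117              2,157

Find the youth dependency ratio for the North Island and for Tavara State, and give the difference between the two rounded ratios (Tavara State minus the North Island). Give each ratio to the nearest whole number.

the North Island: 1,918 / 2,271 × 100 = 84
Tavara State: 1,288 / 4,858 × 100 = 27

the North Island: 84
Tavara State: 27
Difference: -57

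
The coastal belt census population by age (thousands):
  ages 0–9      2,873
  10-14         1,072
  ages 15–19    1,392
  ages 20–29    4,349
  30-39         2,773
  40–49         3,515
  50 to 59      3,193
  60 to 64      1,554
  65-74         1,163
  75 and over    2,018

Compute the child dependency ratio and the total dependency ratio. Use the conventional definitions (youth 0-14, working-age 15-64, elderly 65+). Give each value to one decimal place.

0–14: 2,873 + 1,072 = 3,945
15–64: 1,392 + 4,349 + 2,773 + 3,515 + 3,193 + 1,554 = 16,776
65+: 1,163 + 2,018 = 3,181
Youth dependency ratio = 3,945 / 16,776 × 100 = 23.5
Total dependency ratio = (3,945 + 3,181) / 16,776 × 100 = 7,126 / 16,776 × 100 = 42.5

Youth dependency ratio: 23.5
Total dependency ratio: 42.5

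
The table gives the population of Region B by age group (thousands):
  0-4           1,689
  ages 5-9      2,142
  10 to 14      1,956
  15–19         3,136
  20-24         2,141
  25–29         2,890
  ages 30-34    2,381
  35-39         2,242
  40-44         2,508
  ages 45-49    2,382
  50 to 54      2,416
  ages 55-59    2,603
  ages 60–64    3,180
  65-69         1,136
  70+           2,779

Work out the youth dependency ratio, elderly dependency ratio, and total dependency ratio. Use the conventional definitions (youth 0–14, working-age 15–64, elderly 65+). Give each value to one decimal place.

Youth dependency ratio: 22.4
Old-age dependency ratio: 15.1
Total dependency ratio: 37.5

0–14: 1,689 + 2,142 + 1,956 = 5,787
15–64: 3,136 + 2,141 + 2,890 + 2,381 + 2,242 + 2,508 + 2,382 + 2,416 + 2,603 + 3,180 = 25,879
65+: 1,136 + 2,779 = 3,915
Youth dependency ratio = 5,787 / 25,879 × 100 = 22.4
Old-age dependency ratio = 3,915 / 25,879 × 100 = 15.1
Total dependency ratio = (5,787 + 3,915) / 25,879 × 100 = 9,702 / 25,879 × 100 = 37.5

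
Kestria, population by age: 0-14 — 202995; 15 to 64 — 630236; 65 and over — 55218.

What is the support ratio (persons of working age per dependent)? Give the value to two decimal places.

Support ratio: 2.44

Support ratio = 630236 / (202995 + 55218) = 630236 / 258213 = 2.44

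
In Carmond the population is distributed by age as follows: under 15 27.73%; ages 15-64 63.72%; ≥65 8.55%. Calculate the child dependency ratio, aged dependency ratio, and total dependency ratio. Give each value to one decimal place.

Youth dependency ratio = 27.73 / 63.72 × 100 = 43.5
Old-age dependency ratio = 8.55 / 63.72 × 100 = 13.4
Total dependency ratio = (27.73 + 8.55) / 63.72 × 100 = 36.28 / 63.72 × 100 = 56.9

Youth dependency ratio: 43.5
Old-age dependency ratio: 13.4
Total dependency ratio: 56.9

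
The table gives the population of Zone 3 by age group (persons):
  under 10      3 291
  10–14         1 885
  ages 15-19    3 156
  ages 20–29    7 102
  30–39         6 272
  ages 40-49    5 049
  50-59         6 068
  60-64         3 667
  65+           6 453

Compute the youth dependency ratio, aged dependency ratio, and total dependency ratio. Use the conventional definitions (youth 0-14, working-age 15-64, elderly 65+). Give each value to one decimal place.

Youth dependency ratio: 16.5
Old-age dependency ratio: 20.6
Total dependency ratio: 37.1

0–14: 3 291 + 1 885 = 5 176
15–64: 3 156 + 7 102 + 6 272 + 5 049 + 6 068 + 3 667 = 31 314
65+: 6 453
Youth dependency ratio = 5 176 / 31 314 × 100 = 16.5
Old-age dependency ratio = 6 453 / 31 314 × 100 = 20.6
Total dependency ratio = (5 176 + 6 453) / 31 314 × 100 = 11 629 / 31 314 × 100 = 37.1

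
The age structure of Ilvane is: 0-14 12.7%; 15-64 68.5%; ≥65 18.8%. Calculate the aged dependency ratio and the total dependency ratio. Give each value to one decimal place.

Old-age dependency ratio = 18.8 / 68.5 × 100 = 27.4
Total dependency ratio = (12.7 + 18.8) / 68.5 × 100 = 31.5 / 68.5 × 100 = 46.0

Old-age dependency ratio: 27.4
Total dependency ratio: 46.0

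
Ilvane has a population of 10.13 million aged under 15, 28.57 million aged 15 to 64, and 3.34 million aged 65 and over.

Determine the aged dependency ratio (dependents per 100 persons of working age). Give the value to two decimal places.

Old-age dependency ratio = 3.34 / 28.57 × 100 = 11.69

Old-age dependency ratio: 11.69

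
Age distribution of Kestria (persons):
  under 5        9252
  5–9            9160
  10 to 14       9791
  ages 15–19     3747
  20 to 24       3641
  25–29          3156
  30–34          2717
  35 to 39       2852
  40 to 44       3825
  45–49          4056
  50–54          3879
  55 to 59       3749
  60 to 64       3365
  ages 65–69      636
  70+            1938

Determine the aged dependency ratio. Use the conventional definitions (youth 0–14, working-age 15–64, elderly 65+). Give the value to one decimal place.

0–14: 9252 + 9160 + 9791 = 28203
15–64: 3747 + 3641 + 3156 + 2717 + 2852 + 3825 + 4056 + 3879 + 3749 + 3365 = 34987
65+: 636 + 1938 = 2574
Old-age dependency ratio = 2574 / 34987 × 100 = 7.4

Old-age dependency ratio: 7.4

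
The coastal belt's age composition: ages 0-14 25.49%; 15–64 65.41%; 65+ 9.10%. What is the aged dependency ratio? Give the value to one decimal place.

Old-age dependency ratio: 13.9

Old-age dependency ratio = 9.10 / 65.41 × 100 = 13.9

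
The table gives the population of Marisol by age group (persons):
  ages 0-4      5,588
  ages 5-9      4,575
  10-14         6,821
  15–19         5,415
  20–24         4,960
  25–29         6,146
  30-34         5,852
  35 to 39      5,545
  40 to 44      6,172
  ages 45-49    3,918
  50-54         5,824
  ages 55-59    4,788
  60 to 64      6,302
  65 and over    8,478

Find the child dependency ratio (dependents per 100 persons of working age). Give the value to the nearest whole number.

Youth dependency ratio: 31

0–14: 5,588 + 4,575 + 6,821 = 16,984
15–64: 5,415 + 4,960 + 6,146 + 5,852 + 5,545 + 6,172 + 3,918 + 5,824 + 4,788 + 6,302 = 54,922
65+: 8,478
Youth dependency ratio = 16,984 / 54,922 × 100 = 31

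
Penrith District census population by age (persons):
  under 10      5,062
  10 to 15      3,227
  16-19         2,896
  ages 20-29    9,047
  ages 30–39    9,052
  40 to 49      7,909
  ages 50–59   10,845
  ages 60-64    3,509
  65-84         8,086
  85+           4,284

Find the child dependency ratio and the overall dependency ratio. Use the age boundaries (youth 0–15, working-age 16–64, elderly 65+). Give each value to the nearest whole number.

0–15: 5,062 + 3,227 = 8,289
16–64: 2,896 + 9,047 + 9,052 + 7,909 + 10,845 + 3,509 = 43,258
65+: 8,086 + 4,284 = 12,370
Youth dependency ratio = 8,289 / 43,258 × 100 = 19
Total dependency ratio = (8,289 + 12,370) / 43,258 × 100 = 20,659 / 43,258 × 100 = 48

Youth dependency ratio: 19
Total dependency ratio: 48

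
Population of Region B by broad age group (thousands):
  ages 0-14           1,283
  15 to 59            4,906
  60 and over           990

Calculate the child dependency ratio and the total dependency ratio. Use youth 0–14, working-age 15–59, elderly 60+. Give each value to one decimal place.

Youth dependency ratio: 26.2
Total dependency ratio: 46.3

Youth dependency ratio = 1,283 / 4,906 × 100 = 26.2
Total dependency ratio = (1,283 + 990) / 4,906 × 100 = 2,273 / 4,906 × 100 = 46.3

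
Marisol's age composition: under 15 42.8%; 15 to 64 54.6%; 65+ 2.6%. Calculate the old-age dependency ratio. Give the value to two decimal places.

Old-age dependency ratio: 4.76

Old-age dependency ratio = 2.6 / 54.6 × 100 = 4.76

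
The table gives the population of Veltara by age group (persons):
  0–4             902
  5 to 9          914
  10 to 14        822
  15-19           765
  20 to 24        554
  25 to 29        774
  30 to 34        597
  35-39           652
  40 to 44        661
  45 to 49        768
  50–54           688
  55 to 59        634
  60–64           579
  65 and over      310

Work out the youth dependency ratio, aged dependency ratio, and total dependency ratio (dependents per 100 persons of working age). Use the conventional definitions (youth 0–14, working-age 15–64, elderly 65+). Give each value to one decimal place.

Youth dependency ratio: 39.5
Old-age dependency ratio: 4.6
Total dependency ratio: 44.2

0–14: 902 + 914 + 822 = 2638
15–64: 765 + 554 + 774 + 597 + 652 + 661 + 768 + 688 + 634 + 579 = 6672
65+: 310
Youth dependency ratio = 2638 / 6672 × 100 = 39.5
Old-age dependency ratio = 310 / 6672 × 100 = 4.6
Total dependency ratio = (2638 + 310) / 6672 × 100 = 2948 / 6672 × 100 = 44.2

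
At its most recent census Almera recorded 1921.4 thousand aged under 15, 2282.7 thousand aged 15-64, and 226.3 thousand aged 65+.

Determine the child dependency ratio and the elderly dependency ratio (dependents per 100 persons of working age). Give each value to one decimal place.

Youth dependency ratio: 84.2
Old-age dependency ratio: 9.9

Youth dependency ratio = 1921.4 / 2282.7 × 100 = 84.2
Old-age dependency ratio = 226.3 / 2282.7 × 100 = 9.9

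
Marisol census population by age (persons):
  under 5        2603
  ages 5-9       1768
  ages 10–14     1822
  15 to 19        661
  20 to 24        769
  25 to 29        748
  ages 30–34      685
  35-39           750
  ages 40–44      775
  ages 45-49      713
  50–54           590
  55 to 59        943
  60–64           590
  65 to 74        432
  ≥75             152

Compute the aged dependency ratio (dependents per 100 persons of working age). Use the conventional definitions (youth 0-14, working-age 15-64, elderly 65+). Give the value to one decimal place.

0–14: 2603 + 1768 + 1822 = 6193
15–64: 661 + 769 + 748 + 685 + 750 + 775 + 713 + 590 + 943 + 590 = 7224
65+: 432 + 152 = 584
Old-age dependency ratio = 584 / 7224 × 100 = 8.1

Old-age dependency ratio: 8.1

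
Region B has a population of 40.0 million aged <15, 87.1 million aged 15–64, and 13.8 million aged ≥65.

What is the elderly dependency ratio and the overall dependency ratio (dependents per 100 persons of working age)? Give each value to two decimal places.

Old-age dependency ratio: 15.84
Total dependency ratio: 61.77

Old-age dependency ratio = 13.8 / 87.1 × 100 = 15.84
Total dependency ratio = (40.0 + 13.8) / 87.1 × 100 = 53.8 / 87.1 × 100 = 61.77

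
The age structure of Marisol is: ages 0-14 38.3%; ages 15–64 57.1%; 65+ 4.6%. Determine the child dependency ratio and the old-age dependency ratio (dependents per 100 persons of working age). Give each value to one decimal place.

Youth dependency ratio = 38.3 / 57.1 × 100 = 67.1
Old-age dependency ratio = 4.6 / 57.1 × 100 = 8.1

Youth dependency ratio: 67.1
Old-age dependency ratio: 8.1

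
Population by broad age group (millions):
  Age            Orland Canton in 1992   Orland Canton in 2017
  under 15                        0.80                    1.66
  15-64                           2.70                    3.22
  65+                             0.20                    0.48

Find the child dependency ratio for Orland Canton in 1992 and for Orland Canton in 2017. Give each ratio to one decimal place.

Orland Canton in 1992: 29.6
Orland Canton in 2017: 51.6

Orland Canton in 1992: 0.80 / 2.70 × 100 = 29.6
Orland Canton in 2017: 1.66 / 3.22 × 100 = 51.6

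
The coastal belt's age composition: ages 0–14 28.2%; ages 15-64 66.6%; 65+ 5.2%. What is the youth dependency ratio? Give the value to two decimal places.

Youth dependency ratio: 42.34

Youth dependency ratio = 28.2 / 66.6 × 100 = 42.34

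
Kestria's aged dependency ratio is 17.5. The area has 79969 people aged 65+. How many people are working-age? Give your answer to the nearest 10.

Old-age dependency ratio = elderly / working-age × 100
17.5 = 79969 / W × 100
⇒ 456970

Working-age: 456970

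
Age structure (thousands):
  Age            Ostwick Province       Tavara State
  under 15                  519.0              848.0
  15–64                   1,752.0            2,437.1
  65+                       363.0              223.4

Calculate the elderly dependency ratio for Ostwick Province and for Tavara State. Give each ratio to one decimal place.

Ostwick Province: 20.7
Tavara State: 9.2

Ostwick Province: 363.0 / 1,752.0 × 100 = 20.7
Tavara State: 223.4 / 2,437.1 × 100 = 9.2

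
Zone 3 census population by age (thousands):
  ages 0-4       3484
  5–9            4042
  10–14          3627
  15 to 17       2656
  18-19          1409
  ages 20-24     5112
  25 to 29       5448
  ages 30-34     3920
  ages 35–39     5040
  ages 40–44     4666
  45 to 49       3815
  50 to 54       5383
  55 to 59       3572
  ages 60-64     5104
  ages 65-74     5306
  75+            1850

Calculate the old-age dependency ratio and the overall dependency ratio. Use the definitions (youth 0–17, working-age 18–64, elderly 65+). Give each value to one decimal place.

0–17: 3484 + 4042 + 3627 + 2656 = 13809
18–64: 1409 + 5112 + 5448 + 3920 + 5040 + 4666 + 3815 + 5383 + 3572 + 5104 = 43469
65+: 5306 + 1850 = 7156
Old-age dependency ratio = 7156 / 43469 × 100 = 16.5
Total dependency ratio = (13809 + 7156) / 43469 × 100 = 20965 / 43469 × 100 = 48.2

Old-age dependency ratio: 16.5
Total dependency ratio: 48.2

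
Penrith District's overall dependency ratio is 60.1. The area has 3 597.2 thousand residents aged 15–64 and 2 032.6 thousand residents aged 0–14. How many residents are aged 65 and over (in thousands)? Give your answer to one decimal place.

Aged 65 and over: 129.3

Total dependency ratio = (youth + elderly) / working-age × 100
60.1 = (2 032.6 + E) / 3 597.2 × 100
⇒ 129.3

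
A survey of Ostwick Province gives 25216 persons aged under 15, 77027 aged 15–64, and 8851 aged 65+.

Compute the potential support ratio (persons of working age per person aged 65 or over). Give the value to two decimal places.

Potential support ratio = 77027 / 8851 = 8.70

Potential support ratio: 8.70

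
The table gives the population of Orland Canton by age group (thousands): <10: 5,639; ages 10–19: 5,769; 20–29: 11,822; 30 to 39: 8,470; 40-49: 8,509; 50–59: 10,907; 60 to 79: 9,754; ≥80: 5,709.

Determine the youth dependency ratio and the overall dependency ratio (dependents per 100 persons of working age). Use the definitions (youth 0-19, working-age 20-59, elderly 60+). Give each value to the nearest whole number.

Youth dependency ratio: 29
Total dependency ratio: 68

0–19: 5,639 + 5,769 = 11,408
20–59: 11,822 + 8,470 + 8,509 + 10,907 = 39,708
60+: 9,754 + 5,709 = 15,463
Youth dependency ratio = 11,408 / 39,708 × 100 = 29
Total dependency ratio = (11,408 + 15,463) / 39,708 × 100 = 26,871 / 39,708 × 100 = 68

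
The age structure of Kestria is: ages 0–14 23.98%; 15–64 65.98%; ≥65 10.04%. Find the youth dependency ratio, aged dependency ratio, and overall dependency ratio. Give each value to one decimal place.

Youth dependency ratio: 36.3
Old-age dependency ratio: 15.2
Total dependency ratio: 51.6

Youth dependency ratio = 23.98 / 65.98 × 100 = 36.3
Old-age dependency ratio = 10.04 / 65.98 × 100 = 15.2
Total dependency ratio = (23.98 + 10.04) / 65.98 × 100 = 34.02 / 65.98 × 100 = 51.6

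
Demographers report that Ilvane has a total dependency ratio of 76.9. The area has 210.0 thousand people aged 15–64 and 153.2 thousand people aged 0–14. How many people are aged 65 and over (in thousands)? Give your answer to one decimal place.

Total dependency ratio = (youth + elderly) / working-age × 100
76.9 = (153.2 + E) / 210.0 × 100
⇒ 8.3

Aged 65 and over: 8.3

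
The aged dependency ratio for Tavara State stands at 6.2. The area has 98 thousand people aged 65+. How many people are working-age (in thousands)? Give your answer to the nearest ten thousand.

Working-age: 1,580

Old-age dependency ratio = elderly / working-age × 100
6.2 = 98 / W × 100
⇒ 1,580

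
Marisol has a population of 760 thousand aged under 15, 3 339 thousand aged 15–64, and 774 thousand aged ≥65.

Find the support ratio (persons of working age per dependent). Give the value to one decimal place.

Support ratio = 3 339 / (760 + 774) = 3 339 / 1 534 = 2.2

Support ratio: 2.2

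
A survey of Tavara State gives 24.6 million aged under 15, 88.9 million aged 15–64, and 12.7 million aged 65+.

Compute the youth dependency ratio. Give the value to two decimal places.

Youth dependency ratio: 27.67

Youth dependency ratio = 24.6 / 88.9 × 100 = 27.67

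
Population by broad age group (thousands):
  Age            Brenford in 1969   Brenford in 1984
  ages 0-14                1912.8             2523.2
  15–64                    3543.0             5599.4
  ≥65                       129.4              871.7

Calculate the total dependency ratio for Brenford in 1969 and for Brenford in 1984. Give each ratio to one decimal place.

Brenford in 1969: 57.6
Brenford in 1984: 60.6

Brenford in 1969: (1912.8 + 129.4) / 3543.0 × 100 = 2042.2 / 3543.0 × 100 = 57.6
Brenford in 1984: (2523.2 + 871.7) / 5599.4 × 100 = 3394.9 / 5599.4 × 100 = 60.6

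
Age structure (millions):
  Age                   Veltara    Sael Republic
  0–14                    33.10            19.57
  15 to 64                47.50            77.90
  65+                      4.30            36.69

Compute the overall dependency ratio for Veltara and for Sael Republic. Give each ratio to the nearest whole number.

Veltara: (33.10 + 4.30) / 47.50 × 100 = 37.40 / 47.50 × 100 = 79
Sael Republic: (19.57 + 36.69) / 77.90 × 100 = 56.26 / 77.90 × 100 = 72

Veltara: 79
Sael Republic: 72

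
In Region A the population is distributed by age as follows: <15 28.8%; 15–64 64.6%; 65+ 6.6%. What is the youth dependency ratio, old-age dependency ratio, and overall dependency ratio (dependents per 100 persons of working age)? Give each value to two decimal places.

Youth dependency ratio = 28.8 / 64.6 × 100 = 44.58
Old-age dependency ratio = 6.6 / 64.6 × 100 = 10.22
Total dependency ratio = (28.8 + 6.6) / 64.6 × 100 = 35.4 / 64.6 × 100 = 54.80

Youth dependency ratio: 44.58
Old-age dependency ratio: 10.22
Total dependency ratio: 54.80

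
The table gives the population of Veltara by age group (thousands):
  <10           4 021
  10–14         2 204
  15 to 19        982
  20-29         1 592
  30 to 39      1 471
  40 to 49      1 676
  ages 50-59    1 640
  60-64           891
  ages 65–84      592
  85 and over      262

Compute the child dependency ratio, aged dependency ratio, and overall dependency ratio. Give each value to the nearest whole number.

0–14: 4 021 + 2 204 = 6 225
15–64: 982 + 1 592 + 1 471 + 1 676 + 1 640 + 891 = 8 252
65+: 592 + 262 = 854
Youth dependency ratio = 6 225 / 8 252 × 100 = 75
Old-age dependency ratio = 854 / 8 252 × 100 = 10
Total dependency ratio = (6 225 + 854) / 8 252 × 100 = 7 079 / 8 252 × 100 = 86

Youth dependency ratio: 75
Old-age dependency ratio: 10
Total dependency ratio: 86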